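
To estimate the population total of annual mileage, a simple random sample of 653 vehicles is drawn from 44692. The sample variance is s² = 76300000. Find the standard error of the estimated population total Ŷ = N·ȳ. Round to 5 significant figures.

1.5165 × 10^7

Var(Ŷ) = N²·Var(ȳ) = N²·(1 − n/N)·s²/n.
f = 653/44692 = 0.01461112; Var(ȳ) = 0.98538888·76300000/653 = 115138.09.
Var(Ŷ) = 44692² · 115138.09 = 2.2997393 × 10^14.
SE(Ŷ) = √(2.2997393 × 10^14) = 1.5165 × 10^7.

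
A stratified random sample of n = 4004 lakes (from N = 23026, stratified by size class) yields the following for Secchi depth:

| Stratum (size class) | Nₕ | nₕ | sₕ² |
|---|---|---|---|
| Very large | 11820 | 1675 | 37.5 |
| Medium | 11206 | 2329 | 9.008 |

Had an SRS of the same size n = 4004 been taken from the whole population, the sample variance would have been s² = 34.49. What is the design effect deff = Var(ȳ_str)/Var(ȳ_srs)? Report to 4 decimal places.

Var(ȳ_str) = Σ Wₕ²(1−fₕ)sₕ²/nₕ with Wₕ = Nₕ/23026:
  Very large: (11820/23026)²·(1−1675/11820)·37.5/1675 = 0.0050634787
  Medium: (11206/23026)²·(1−2329/11206)·9.008/2329 = 7.2566926 × 10^-4
  → Var(ȳ_str) = 0.005789148.
Var(ȳ_srs) = (1 − 4004/23026)·34.49/4004 = 0.0071160141.
deff = 0.005789148 / 0.0071160141 = 0.8135.

0.8135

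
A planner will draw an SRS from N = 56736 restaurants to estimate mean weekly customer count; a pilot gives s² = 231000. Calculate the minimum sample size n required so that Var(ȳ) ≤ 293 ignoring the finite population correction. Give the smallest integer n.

789

Without fpc, n₀ = s²/D = 231000/293 = 788.3959.
Rounding up, n = 789.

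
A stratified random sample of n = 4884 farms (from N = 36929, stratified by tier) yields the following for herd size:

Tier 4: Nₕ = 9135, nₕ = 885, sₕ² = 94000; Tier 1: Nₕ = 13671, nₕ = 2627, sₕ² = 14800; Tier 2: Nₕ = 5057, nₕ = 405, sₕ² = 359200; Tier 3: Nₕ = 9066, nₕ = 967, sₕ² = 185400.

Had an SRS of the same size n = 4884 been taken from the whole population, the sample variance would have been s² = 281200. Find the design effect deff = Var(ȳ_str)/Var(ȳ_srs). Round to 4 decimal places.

0.6428

Var(ȳ_str) = Σ Wₕ²(1−fₕ)sₕ²/nₕ with Wₕ = Nₕ/36929:
  Tier 4: (9135/36929)²·(1−885/9135)·94000/885 = 5.8696471
  Tier 1: (13671/36929)²·(1−2627/13671)·14800/2627 = 0.62372511
  Tier 2: (5057/36929)²·(1−405/5057)·359200/405 = 15.299557
  Tier 3: (9066/36929)²·(1−967/9066)·185400/967 = 10.322747
  → Var(ȳ_str) = 32.115676.
Var(ȳ_srs) = (1 − 4884/36929)·281200/4884 = 49.961146.
deff = 32.115676 / 49.961146 = 0.6428.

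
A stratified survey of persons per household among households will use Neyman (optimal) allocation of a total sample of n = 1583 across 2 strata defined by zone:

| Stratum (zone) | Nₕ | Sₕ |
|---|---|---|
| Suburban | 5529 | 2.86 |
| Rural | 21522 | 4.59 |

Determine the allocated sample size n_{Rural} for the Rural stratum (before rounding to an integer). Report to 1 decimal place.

Neyman allocation: nₕ = n·NₕSₕ / Σⱼ NⱼSⱼ.
Σ NⱼSⱼ = 5529·2.86 + 21522·4.59 = 114598.92.
n_{Rural} = 1583·21522·4.59 / 114598.92 = 1364.6.

1364.6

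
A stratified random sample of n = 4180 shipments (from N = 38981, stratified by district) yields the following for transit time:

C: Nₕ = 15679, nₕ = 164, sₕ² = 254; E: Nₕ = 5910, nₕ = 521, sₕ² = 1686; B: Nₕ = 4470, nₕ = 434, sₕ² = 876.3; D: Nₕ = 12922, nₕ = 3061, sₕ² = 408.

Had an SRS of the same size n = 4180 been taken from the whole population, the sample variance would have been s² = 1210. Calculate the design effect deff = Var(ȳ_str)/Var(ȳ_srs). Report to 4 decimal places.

1.3579

Var(ȳ_str) = Σ Wₕ²(1−fₕ)sₕ²/nₕ with Wₕ = Nₕ/38981:
  C: (15679/38981)²·(1−164/15679)·254/164 = 0.24794426
  E: (5910/38981)²·(1−521/5910)·1686/521 = 0.067828086
  B: (4470/38981)²·(1−434/4470)·876.3/434 = 0.023972637
  D: (12922/38981)²·(1−3061/12922)·408/3061 = 0.01117742
  → Var(ȳ_str) = 0.3509224.
Var(ȳ_srs) = (1 − 4180/38981)·1210/4180 = 0.25843292.
deff = 0.3509224 / 0.25843292 = 1.3579.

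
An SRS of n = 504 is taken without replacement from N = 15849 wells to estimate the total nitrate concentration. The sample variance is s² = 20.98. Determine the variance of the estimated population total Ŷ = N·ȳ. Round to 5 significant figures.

Var(Ŷ) = N²·Var(ȳ) = N²·(1 − n/N)·s²/n.
f = 504/15849 = 0.03180011; Var(ȳ) = 0.96819989·20.98/504 = 0.040303241.
Var(Ŷ) = 15849² · 0.040303241 = 1.0123803 × 10^7.

1.0124 × 10^7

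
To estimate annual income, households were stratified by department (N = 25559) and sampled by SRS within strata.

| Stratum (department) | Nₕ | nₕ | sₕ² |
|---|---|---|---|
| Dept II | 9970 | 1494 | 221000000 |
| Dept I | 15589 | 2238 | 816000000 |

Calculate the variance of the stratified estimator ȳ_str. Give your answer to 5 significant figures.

Var(ȳ_str) = Σₕ Wₕ²(1 − fₕ)sₕ²/nₕ with Wₕ = Nₕ/N, N = 25559.
Dept II: Wₕ = 0.39007786; term = 0.39007786²·(1 − 0.14984955)·221000000/1494 = 19135.511.
Dept I: Wₕ = 0.60992214; term = 0.60992214²·(1 − 0.14356277)·816000000/2238 = 116164.76.
Sum = 135300.27.

135300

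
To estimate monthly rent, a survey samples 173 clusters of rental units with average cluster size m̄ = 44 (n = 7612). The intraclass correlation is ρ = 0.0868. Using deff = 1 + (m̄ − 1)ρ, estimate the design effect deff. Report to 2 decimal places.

deff = 1 + (44 − 1)·0.0868 = 1 + 3.7324 = 4.7324.

4.73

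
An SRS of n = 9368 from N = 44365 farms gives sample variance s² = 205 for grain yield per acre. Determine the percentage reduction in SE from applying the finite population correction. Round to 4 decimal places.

f = n/N = 9368/44365 = 0.21115744.
SE_no-fpc = √(s²/n) = 0.14792906; SE_fpc = √((1−f)s²/n) = 0.13138587.
Ratio = √(1−f) = 0.88816809. Reduction = 100·(1 − 0.88816809) = 11.1832%.

11.1832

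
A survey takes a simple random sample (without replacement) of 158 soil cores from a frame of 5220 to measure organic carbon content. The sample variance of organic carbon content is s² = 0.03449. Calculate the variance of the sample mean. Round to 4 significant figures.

2.117 × 10^-4

Under SRS without replacement, Var(ȳ) = (1 − f)·s²/n with f = n/N = 158/5220 = 0.03026820.
Var(ȳ) = (1 − 0.03026820)·0.03449/158 = 0.96973180·2.1829114 × 10^-4 = 2.1168386 × 10^-4.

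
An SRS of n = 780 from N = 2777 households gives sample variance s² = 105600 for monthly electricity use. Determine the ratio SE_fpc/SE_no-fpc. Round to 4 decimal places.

f = n/N = 780/2777 = 0.28087865.
SE_no-fpc = √(s²/n) = 11.635489; SE_fpc = √((1−f)s²/n) = 9.8670141.
Ratio = √(1−f) = 0.84801023.

0.8480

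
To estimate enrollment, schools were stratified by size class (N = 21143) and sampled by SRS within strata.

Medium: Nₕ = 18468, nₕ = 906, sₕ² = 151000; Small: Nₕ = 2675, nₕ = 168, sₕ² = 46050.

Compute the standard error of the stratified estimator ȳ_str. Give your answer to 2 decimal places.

11.18

Var(ȳ_str) = Σₕ Wₕ²(1 − fₕ)sₕ²/nₕ with Wₕ = Nₕ/N, N = 21143.
Medium: Wₕ = 0.87348058; term = 0.87348058²·(1 − 0.04905783)·151000/906 = 120.92313.
Small: Wₕ = 0.12651942; term = 0.12651942²·(1 − 0.06280374)·46050/168 = 4.112115.
Sum = 125.03525.
SE = √(125.03525) = 11.18.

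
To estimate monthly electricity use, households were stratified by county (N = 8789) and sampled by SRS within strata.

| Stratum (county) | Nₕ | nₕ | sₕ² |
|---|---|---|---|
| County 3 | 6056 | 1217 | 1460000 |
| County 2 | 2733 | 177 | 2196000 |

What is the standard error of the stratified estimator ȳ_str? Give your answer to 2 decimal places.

39.71

Var(ȳ_str) = Σₕ Wₕ²(1 − fₕ)sₕ²/nₕ with Wₕ = Nₕ/N, N = 8789.
County 3: Wₕ = 0.68904312; term = 0.68904312²·(1 − 0.20095773)·1460000/1217 = 455.11886.
County 2: Wₕ = 0.31095688; term = 0.31095688²·(1 − 0.06476400)·2196000/177 = 1121.9684.
Sum = 1577.0873.
SE = √(1577.0873) = 39.71.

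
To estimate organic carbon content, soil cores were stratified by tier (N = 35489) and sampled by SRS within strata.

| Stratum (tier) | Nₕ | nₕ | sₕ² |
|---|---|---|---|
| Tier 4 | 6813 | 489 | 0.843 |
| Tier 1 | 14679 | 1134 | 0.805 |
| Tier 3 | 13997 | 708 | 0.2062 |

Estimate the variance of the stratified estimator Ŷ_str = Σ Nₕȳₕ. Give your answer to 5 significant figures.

269590

Var(Ŷ_str) = Σₕ Nₕ²(1 − fₕ)sₕ²/nₕ.
Tier 4: 6813²·(1 − 489/6813)·0.843/489 = 74276.078.
Tier 1: 14679²·(1 − 1134/14679)·0.805/1134 = 141142.66.
Tier 3: 13997²·(1 − 708/13997)·0.2062/708 = 54172.973.
Sum = 269591.71.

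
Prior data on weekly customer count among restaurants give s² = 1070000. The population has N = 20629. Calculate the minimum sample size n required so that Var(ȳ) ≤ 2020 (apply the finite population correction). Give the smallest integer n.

517

Without fpc, n₀ = s²/D = 1070000/2020 = 529.7030.
With fpc, (1 − n/N)·s²/n ≤ D requires n ≥ n₀/(1 + n₀/N) = 529.7030/(1 + 529.7030/20629) = 516.4420.
Rounding up, n = 517.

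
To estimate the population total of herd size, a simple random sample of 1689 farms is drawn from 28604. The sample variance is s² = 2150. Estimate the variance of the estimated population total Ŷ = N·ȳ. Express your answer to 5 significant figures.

Var(Ŷ) = N²·Var(ȳ) = N²·(1 − n/N)·s²/n.
f = 1689/28604 = 0.05904769; Var(ȳ) = 0.94095231·2150/1689 = 1.1977783.
Var(Ŷ) = 28604² · 1.1977783 = 9.8000881 × 10^8.

9.8001 × 10^8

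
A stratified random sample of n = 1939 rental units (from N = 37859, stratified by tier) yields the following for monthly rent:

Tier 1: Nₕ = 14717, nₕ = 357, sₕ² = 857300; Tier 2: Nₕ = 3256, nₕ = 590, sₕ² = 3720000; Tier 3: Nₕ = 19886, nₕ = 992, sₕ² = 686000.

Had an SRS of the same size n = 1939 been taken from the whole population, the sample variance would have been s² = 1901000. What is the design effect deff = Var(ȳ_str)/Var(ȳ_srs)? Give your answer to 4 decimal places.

Var(ȳ_str) = Σ Wₕ²(1−fₕ)sₕ²/nₕ with Wₕ = Nₕ/37859:
  Tier 1: (14717/37859)²·(1−357/14717)·857300/357 = 354.07891
  Tier 2: (3256/37859)²·(1−590/3256)·3720000/590 = 38.185387
  Tier 3: (19886/37859)²·(1−992/19886)·686000/992 = 181.27817
  → Var(ȳ_str) = 573.54247.
Var(ȳ_srs) = (1 − 1939/37859)·1901000/1939 = 930.18964.
deff = 573.54247 / 930.18964 = 0.6166.

0.6166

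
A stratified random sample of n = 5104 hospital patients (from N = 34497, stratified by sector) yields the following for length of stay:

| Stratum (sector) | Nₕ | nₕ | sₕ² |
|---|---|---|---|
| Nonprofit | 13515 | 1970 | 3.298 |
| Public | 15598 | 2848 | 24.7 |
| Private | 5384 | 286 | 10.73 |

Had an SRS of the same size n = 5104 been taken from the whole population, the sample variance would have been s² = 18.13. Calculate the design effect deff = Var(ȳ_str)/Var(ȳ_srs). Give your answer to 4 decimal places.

Var(ȳ_str) = Σ Wₕ²(1−fₕ)sₕ²/nₕ with Wₕ = Nₕ/34497:
  Nonprofit: (13515/34497)²·(1−1970/13515)·3.298/1970 = 2.194986 × 10^-4
  Public: (15598/34497)²·(1−2848/15598)·24.7/2848 = 0.0014493505
  Private: (5384/34497)²·(1−286/5384)·10.73/286 = 8.6531835 × 10^-4
  → Var(ȳ_str) = 0.0025341675.
Var(ȳ_srs) = (1 − 5104/34497)·18.13/5104 = 0.003026563.
deff = 0.0025341675 / 0.003026563 = 0.8373.

0.8373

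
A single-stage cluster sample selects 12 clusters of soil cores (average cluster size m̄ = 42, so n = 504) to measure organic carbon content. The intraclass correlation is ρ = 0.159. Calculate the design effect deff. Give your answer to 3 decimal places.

deff = 1 + (42 − 1)·0.159 = 1 + 6.519 = 7.519.

7.519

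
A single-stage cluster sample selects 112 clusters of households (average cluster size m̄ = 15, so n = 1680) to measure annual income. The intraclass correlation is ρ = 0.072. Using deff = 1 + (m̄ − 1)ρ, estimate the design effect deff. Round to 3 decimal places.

deff = 1 + (15 − 1)·0.072 = 1 + 1.008 = 2.008.

2.008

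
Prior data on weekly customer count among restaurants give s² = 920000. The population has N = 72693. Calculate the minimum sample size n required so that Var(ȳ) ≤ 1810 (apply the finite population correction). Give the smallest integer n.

Without fpc, n₀ = s²/D = 920000/1810 = 508.2873.
With fpc, (1 − n/N)·s²/n ≤ D requires n ≥ n₀/(1 + n₀/N) = 508.2873/(1 + 508.2873/72693) = 504.7579.
Rounding up, n = 505.

505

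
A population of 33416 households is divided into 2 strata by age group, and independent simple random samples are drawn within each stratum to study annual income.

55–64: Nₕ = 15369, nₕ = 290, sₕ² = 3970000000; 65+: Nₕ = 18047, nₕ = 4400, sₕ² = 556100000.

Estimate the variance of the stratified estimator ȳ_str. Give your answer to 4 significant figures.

Var(ȳ_str) = Σₕ Wₕ²(1 − fₕ)sₕ²/nₕ with Wₕ = Nₕ/N, N = 33416.
55–64: Wₕ = 0.45992938; term = 0.45992938²·(1 − 0.01886915)·3970000000/290 = 2.8411995 × 10^6.
65+: Wₕ = 0.54007062; term = 0.54007062²·(1 − 0.24380784)·556100000/4400 = 27876.196.
Sum = 2.8690757 × 10^6.

2.869 × 10^6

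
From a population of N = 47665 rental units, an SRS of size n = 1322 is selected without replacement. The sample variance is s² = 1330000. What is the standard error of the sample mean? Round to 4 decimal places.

Under SRS without replacement, Var(ȳ) = (1 − f)·s²/n with f = n/N = 1322/47665 = 0.02773524.
Var(ȳ) = (1 − 0.02773524)·1330000/1322 = 0.97226476·1006.0514 = 978.14836.
SE(ȳ) = √(978.14836) = 31.2754.

31.2754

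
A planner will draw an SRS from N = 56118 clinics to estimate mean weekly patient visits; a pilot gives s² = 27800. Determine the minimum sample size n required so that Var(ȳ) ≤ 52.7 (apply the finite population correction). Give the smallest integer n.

Without fpc, n₀ = s²/D = 27800/52.7 = 527.5142.
With fpc, (1 − n/N)·s²/n ≤ D requires n ≥ n₀/(1 + n₀/N) = 527.5142/(1 + 527.5142/56118) = 522.6017.
Rounding up, n = 523.

523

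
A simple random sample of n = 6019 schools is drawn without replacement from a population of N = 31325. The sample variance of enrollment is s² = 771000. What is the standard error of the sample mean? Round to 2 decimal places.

10.17

Under SRS without replacement, Var(ȳ) = (1 − f)·s²/n with f = n/N = 6019/31325 = 0.19214685.
Var(ȳ) = (1 − 0.19214685)·771000/6019 = 0.80785315·128.09437 = 103.48144.
SE(ȳ) = √(103.48144) = 10.17.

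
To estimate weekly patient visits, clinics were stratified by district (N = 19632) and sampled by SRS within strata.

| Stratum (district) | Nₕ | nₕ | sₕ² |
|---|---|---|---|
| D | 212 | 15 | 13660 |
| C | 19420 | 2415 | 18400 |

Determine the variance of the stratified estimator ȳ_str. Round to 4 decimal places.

6.6269

Var(ȳ_str) = Σₕ Wₕ²(1 − fₕ)sₕ²/nₕ with Wₕ = Nₕ/N, N = 19632.
D: Wₕ = 0.01079870; term = 0.01079870²·(1 − 0.07075472)·13660/15 = 0.098680749.
C: Wₕ = 0.98920130; term = 0.98920130²·(1 − 0.12435633)·18400/2415 = 6.5282602.
Sum = 6.6269409.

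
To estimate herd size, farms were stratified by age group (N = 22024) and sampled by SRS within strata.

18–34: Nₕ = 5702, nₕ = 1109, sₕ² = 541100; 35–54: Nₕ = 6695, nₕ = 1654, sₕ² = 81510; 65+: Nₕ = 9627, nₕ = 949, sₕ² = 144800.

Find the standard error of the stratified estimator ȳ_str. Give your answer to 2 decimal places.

7.49

Var(ȳ_str) = Σₕ Wₕ²(1 − fₕ)sₕ²/nₕ with Wₕ = Nₕ/N, N = 22024.
18–34: Wₕ = 0.25889938; term = 0.25889938²·(1 − 0.19449316)·541100/1109 = 26.343729.
35–54: Wₕ = 0.30398656; term = 0.30398656²·(1 − 0.24705004)·81510/1654 = 3.4288641.
65+: Wₕ = 0.43711406; term = 0.43711406²·(1 − 0.09857692)·144800/949 = 26.27971.
Sum = 56.052303.
SE = √(56.052303) = 7.49.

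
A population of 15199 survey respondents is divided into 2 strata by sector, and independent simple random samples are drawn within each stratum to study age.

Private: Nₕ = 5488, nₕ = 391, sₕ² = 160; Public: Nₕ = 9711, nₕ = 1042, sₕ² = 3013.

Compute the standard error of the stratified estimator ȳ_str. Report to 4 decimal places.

Var(ȳ_str) = Σₕ Wₕ²(1 − fₕ)sₕ²/nₕ with Wₕ = Nₕ/N, N = 15199.
Private: Wₕ = 0.36107639; term = 0.36107639²·(1 − 0.07124636)·160/391 = 0.049549803.
Public: Wₕ = 0.63892361; term = 0.63892361²·(1 − 0.10730100)·3013/1042 = 1.0537421.
Sum = 1.1032919.
SE = √(1.1032919) = 1.0504.

1.0504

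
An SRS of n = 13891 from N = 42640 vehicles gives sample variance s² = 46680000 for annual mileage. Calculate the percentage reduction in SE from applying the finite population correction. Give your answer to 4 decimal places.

f = n/N = 13891/42640 = 0.32577392.
SE_no-fpc = √(s²/n) = 57.969382; SE_fpc = √((1−f)s²/n) = 47.599396.
Ratio = √(1−f) = 0.82111271. Reduction = 100·(1 − 0.82111271) = 17.8887%.

17.8887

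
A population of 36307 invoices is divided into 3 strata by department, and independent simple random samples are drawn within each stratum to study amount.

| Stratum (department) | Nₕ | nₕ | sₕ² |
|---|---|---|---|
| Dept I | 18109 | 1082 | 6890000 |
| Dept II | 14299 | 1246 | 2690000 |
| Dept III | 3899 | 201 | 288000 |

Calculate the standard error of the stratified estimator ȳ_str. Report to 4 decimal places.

Var(ȳ_str) = Σₕ Wₕ²(1 − fₕ)sₕ²/nₕ with Wₕ = Nₕ/N, N = 36307.
Dept I: Wₕ = 0.49877434; term = 0.49877434²·(1 − 0.05974930)·6890000/1082 = 1489.5114.
Dept II: Wₕ = 0.39383590; term = 0.39383590²·(1 − 0.08713896)·2690000/1246 = 305.68175.
Dept III: Wₕ = 0.10738976; term = 0.10738976²·(1 − 0.05155168)·288000/201 = 15.672412.
Sum = 1810.8656.
SE = √(1810.8656) = 42.5543.

42.5543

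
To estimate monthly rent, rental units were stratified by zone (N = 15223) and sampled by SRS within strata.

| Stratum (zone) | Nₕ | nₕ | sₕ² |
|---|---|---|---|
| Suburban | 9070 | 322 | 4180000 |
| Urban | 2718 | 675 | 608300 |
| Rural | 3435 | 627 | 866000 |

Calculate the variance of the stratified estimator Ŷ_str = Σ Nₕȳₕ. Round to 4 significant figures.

Var(Ŷ_str) = Σₕ Nₕ²(1 − fₕ)sₕ²/nₕ.
Suburban: 9070²·(1 − 322/9070)·4180000/322 = 1.0299982 × 10^12.
Urban: 2718²·(1 − 675/2718)·608300/675 = 5.0041678 × 10^9.
Rural: 3435²·(1 − 627/3435)·866000/627 = 1.3322146 × 10^10.
Sum = 1.0483245 × 10^12.

1.048 × 10^12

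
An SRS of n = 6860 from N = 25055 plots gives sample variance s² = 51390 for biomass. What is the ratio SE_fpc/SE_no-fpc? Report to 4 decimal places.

0.8522

f = n/N = 6860/25055 = 0.27379765.
SE_no-fpc = √(s²/n) = 2.7370155; SE_fpc = √((1−f)s²/n) = 2.3324164.
Ratio = √(1−f) = 0.85217507.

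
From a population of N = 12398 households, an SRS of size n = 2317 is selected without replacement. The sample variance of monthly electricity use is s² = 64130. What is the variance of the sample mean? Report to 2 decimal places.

Under SRS without replacement, Var(ȳ) = (1 − f)·s²/n with f = n/N = 2317/12398 = 0.18688498.
Var(ȳ) = (1 − 0.18688498)·64130/2317 = 0.81311502·27.678032 = 22.505423.

22.51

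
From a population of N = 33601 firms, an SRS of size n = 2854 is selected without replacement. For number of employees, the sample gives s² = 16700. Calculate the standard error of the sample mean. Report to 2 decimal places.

2.31

Under SRS without replacement, Var(ȳ) = (1 − f)·s²/n with f = n/N = 2854/33601 = 0.08493795.
Var(ȳ) = (1 − 0.08493795)·16700/2854 = 0.91506205·5.8514366 = 5.3544276.
SE(ȳ) = √(5.3544276) = 2.31.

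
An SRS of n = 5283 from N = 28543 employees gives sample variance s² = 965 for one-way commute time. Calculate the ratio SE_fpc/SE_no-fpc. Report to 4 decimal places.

0.9027

f = n/N = 5283/28543 = 0.18508916.
SE_no-fpc = √(s²/n) = 0.42738901; SE_fpc = √((1−f)s²/n) = 0.38581437.
Ratio = √(1−f) = 0.90272412.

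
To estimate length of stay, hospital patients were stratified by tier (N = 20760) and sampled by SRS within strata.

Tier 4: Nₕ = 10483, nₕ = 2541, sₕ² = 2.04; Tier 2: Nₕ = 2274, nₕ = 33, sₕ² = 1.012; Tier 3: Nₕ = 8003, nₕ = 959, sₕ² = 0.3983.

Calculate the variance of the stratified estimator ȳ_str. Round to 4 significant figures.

5.720 × 10^-4

Var(ȳ_str) = Σₕ Wₕ²(1 − fₕ)sₕ²/nₕ with Wₕ = Nₕ/N, N = 20760.
Tier 4: Wₕ = 0.50496146; term = 0.50496146²·(1 − 0.24239244)·2.04/2541 = 1.5509088 × 10^-4.
Tier 2: Wₕ = 0.10953757; term = 0.10953757²·(1 − 0.01451187)·1.012/33 = 3.6261369 × 10^-4.
Tier 3: Wₕ = 0.38550096; term = 0.38550096²·(1 − 0.11983006)·0.3983/959 = 5.432618 × 10^-5.
Sum = 5.7203075 × 10^-4.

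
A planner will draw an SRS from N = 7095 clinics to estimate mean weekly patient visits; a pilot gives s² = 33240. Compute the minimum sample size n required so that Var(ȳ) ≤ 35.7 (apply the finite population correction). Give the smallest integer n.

Without fpc, n₀ = s²/D = 33240/35.7 = 931.0924.
With fpc, (1 − n/N)·s²/n ≤ D requires n ≥ n₀/(1 + n₀/N) = 931.0924/(1 + 931.0924/7095) = 823.0781.
Rounding up, n = 824.

824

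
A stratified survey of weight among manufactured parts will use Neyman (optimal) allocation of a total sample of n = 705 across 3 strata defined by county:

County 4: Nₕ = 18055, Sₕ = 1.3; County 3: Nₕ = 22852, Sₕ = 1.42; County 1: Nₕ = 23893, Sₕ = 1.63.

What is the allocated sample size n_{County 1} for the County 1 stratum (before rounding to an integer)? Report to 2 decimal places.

289.42

Neyman allocation: nₕ = n·NₕSₕ / Σⱼ NⱼSⱼ.
Σ NⱼSⱼ = 18055·1.3 + 22852·1.42 + 23893·1.63 = 94866.93.
n_{County 1} = 705·23893·1.63 / 94866.93 = 289.42.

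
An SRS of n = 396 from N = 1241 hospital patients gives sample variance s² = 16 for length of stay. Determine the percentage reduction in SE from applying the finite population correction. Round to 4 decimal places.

17.4832

f = n/N = 396/1241 = 0.31909750.
SE_no-fpc = √(s²/n) = 0.20100756; SE_fpc = √((1−f)s²/n) = 0.16586504.
Ratio = √(1−f) = 0.82516816. Reduction = 100·(1 − 0.82516816) = 17.4832%.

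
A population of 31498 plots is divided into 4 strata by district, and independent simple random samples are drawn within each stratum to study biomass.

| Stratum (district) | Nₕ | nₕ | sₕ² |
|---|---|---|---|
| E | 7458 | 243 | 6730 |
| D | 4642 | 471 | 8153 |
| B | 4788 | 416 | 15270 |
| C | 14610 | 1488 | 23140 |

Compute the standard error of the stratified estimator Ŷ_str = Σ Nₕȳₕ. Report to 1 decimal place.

74666.9

Var(Ŷ_str) = Σₕ Nₕ²(1 − fₕ)sₕ²/nₕ.
E: 7458²·(1 − 243/7458)·6730/243 = 1.4902787 × 10^9.
D: 4642²·(1 − 471/4642)·8153/471 = 3.3515204 × 10^8.
B: 4788²·(1 − 416/4788)·15270/416 = 7.6838699 × 10^8.
C: 14610²·(1 − 1488/14610)·23140/1488 = 2.9813343 × 10^9.
Sum = 5.575152 × 10^9.
SE = √(5.575152 × 10^9) = 74666.9.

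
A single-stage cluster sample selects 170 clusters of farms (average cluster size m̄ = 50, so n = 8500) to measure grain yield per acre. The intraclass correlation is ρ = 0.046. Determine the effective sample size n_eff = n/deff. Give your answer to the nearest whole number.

2612

deff = 1 + (50 − 1)·0.046 = 1 + 2.254 = 3.254.
n_eff = 8500 / 3.254 = 2612.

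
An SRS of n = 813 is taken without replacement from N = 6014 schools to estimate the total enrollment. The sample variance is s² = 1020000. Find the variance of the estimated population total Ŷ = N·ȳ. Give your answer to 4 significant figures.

3.924 × 10^10

Var(Ŷ) = N²·Var(ȳ) = N²·(1 − n/N)·s²/n.
f = 813/6014 = 0.13518457; Var(ȳ) = 0.86481543·1020000/813 = 1085.0083.
Var(Ŷ) = 6014² · 1085.0083 = 3.9242793 × 10^10.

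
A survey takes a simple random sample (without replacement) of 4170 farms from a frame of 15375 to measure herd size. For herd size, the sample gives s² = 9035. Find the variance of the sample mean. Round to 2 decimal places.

Under SRS without replacement, Var(ȳ) = (1 − f)·s²/n with f = n/N = 4170/15375 = 0.27121951.
Var(ȳ) = (1 − 0.27121951)·9035/4170 = 0.72878049·2.1666667 = 1.5790244.

1.58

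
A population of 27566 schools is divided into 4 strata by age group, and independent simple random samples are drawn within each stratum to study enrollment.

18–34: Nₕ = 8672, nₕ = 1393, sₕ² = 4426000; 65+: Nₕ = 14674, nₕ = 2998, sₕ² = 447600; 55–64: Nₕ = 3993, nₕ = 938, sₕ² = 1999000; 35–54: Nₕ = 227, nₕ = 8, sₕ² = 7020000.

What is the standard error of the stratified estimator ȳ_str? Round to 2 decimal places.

19.73

Var(ȳ_str) = Σₕ Wₕ²(1 − fₕ)sₕ²/nₕ with Wₕ = Nₕ/N, N = 27566.
18–34: Wₕ = 0.31459044; term = 0.31459044²·(1 − 0.16063192)·4426000/1393 = 263.93913.
65+: Wₕ = 0.53232243; term = 0.53232243²·(1 − 0.20430694)·447600/2998 = 33.663057.
55–64: Wₕ = 0.14485235; term = 0.14485235²·(1 − 0.23491109)·1999000/938 = 34.211568.
35–54: Wₕ = 0.00823478; term = 0.00823478²·(1 − 0.03524229)·7020000/8 = 57.407627.
Sum = 389.22138.
SE = √(389.22138) = 19.73.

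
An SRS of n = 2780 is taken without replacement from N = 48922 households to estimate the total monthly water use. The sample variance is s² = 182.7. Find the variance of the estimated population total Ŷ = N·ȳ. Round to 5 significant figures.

1.4835 × 10^8

Var(Ŷ) = N²·Var(ȳ) = N²·(1 − n/N)·s²/n.
f = 2780/48922 = 0.05682515; Var(ȳ) = 0.94317485·182.7/2780 = 0.061984908.
Var(Ŷ) = 48922² · 0.061984908 = 1.4835233 × 10^8.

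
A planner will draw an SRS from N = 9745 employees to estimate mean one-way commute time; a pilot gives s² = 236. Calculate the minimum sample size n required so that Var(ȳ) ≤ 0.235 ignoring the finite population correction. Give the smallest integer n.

Without fpc, n₀ = s²/D = 236/0.235 = 1004.2553.
Rounding up, n = 1005.

1005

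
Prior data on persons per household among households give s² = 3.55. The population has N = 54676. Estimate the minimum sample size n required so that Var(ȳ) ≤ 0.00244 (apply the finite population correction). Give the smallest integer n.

Without fpc, n₀ = s²/D = 3.55/0.00244 = 1454.9180.
With fpc, (1 − n/N)·s²/n ≤ D requires n ≥ n₀/(1 + n₀/N) = 1454.9180/(1 + 1454.9180/54676) = 1417.2064.
Rounding up, n = 1418.

1418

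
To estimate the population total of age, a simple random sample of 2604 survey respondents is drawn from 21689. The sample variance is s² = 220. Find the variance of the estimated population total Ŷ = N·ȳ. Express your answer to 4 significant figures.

Var(Ŷ) = N²·Var(ȳ) = N²·(1 − n/N)·s²/n.
f = 2604/21689 = 0.12006086; Var(ȳ) = 0.87993914·220/2604 = 0.074342016.
Var(Ŷ) = 21689² · 0.074342016 = 3.497143 × 10^7.

3.497 × 10^7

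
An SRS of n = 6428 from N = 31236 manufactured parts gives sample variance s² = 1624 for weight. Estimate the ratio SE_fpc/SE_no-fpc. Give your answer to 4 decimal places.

0.8912

f = n/N = 6428/31236 = 0.20578819.
SE_no-fpc = √(s²/n) = 0.50263772; SE_fpc = √((1−f)s²/n) = 0.44794351.
Ratio = √(1−f) = 0.89118562.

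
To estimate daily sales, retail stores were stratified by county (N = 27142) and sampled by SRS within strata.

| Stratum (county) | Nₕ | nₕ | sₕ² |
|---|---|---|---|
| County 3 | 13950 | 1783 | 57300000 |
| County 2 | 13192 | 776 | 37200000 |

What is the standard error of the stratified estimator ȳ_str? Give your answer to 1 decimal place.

134.4

Var(ȳ_str) = Σₕ Wₕ²(1 − fₕ)sₕ²/nₕ with Wₕ = Nₕ/N, N = 27142.
County 3: Wₕ = 0.51396360; term = 0.51396360²·(1 − 0.12781362)·57300000/1783 = 7404.1857.
County 2: Wₕ = 0.48603640; term = 0.48603640²·(1 − 0.05882353)·37200000/776 = 10658.347.
Sum = 18062.533.
SE = √(18062.533) = 134.4.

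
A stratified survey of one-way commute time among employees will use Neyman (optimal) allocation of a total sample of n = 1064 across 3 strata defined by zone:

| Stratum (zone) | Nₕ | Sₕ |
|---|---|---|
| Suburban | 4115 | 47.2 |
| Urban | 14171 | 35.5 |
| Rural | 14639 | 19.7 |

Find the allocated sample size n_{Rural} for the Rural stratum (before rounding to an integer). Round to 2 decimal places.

Neyman allocation: nₕ = n·NₕSₕ / Σⱼ NⱼSⱼ.
Σ NⱼSⱼ = 4115·47.2 + 14171·35.5 + 14639·19.7 = 985686.8.
n_{Rural} = 1064·14639·19.7 / 985686.8 = 311.30.

311.30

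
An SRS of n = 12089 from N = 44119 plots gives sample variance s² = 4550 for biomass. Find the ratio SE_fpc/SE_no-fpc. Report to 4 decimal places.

0.8521

f = n/N = 12089/44119 = 0.27400893.
SE_no-fpc = √(s²/n) = 0.61349427; SE_fpc = √((1−f)s²/n) = 0.52272846.
Ratio = √(1−f) = 0.85205110.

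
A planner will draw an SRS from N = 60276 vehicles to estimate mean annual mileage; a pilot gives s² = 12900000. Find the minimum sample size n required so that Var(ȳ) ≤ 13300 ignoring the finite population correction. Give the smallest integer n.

970

Without fpc, n₀ = s²/D = 12900000/13300 = 969.9248.
Rounding up, n = 970.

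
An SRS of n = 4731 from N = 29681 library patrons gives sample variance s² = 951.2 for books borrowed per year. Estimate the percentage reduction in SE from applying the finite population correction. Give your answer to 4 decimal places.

8.3155

f = n/N = 4731/29681 = 0.15939490.
SE_no-fpc = √(s²/n) = 0.44839364; SE_fpc = √((1−f)s²/n) = 0.41110755.
Ratio = √(1−f) = 0.91684519. Reduction = 100·(1 − 0.91684519) = 8.3155%.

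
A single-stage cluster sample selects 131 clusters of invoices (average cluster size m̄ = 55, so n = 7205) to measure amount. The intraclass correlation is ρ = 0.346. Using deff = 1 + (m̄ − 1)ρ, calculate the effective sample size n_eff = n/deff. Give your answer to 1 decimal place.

deff = 1 + (55 − 1)·0.346 = 1 + 18.684 = 19.684.
n_eff = 7205 / 19.684 = 366.0.

366.0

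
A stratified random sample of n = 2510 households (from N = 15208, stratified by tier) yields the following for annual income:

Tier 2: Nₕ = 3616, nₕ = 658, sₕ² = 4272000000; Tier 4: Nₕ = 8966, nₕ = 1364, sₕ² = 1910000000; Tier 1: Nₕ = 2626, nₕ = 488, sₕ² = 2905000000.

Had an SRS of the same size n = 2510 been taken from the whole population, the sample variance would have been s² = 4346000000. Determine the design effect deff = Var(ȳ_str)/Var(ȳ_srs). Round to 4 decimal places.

0.5931

Var(ȳ_str) = Σ Wₕ²(1−fₕ)sₕ²/nₕ with Wₕ = Nₕ/15208:
  Tier 2: (3616/15208)²·(1−658/3616)·4272000000/658 = 300253.26
  Tier 4: (8966/15208)²·(1−1364/8966)·1910000000/1364 = 412668.57
  Tier 1: (2626/15208)²·(1−488/2626)·2905000000/488 = 144505.55
  → Var(ȳ_str) = 857427.38.
Var(ȳ_srs) = (1 − 2510/15208)·4346000000/2510 = 1.4457035 × 10^6.
deff = 857427.38 / (1.4457035 × 10^6) = 0.5931.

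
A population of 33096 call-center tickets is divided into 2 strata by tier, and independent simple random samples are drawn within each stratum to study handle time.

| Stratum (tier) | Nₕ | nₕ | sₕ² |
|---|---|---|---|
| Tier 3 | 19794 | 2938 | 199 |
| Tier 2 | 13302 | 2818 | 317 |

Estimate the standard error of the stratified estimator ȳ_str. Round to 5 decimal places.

0.18696

Var(ȳ_str) = Σₕ Wₕ²(1 − fₕ)sₕ²/nₕ with Wₕ = Nₕ/N, N = 33096.
Tier 3: Wₕ = 0.59807832; term = 0.59807832²·(1 − 0.14842882)·199/2938 = 0.020631859.
Tier 2: Wₕ = 0.40192168; term = 0.40192168²·(1 − 0.21184784)·317/2818 = 0.014322249.
Sum = 0.034954108.
SE = √(0.034954108) = 0.18696.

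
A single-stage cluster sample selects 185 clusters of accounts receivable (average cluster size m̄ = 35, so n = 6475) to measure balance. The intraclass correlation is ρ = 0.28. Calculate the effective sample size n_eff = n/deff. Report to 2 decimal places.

615.49

deff = 1 + (35 − 1)·0.28 = 1 + 9.52 = 10.52.
n_eff = 6475 / 10.52 = 615.49.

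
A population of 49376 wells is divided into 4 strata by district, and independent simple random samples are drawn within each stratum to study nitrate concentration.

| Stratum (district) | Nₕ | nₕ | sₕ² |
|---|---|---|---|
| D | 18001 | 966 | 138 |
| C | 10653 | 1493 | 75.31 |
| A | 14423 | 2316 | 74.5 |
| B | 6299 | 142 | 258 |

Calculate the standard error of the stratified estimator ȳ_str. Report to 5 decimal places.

0.22626

Var(ȳ_str) = Σₕ Wₕ²(1 − fₕ)sₕ²/nₕ with Wₕ = Nₕ/N, N = 49376.
D: Wₕ = 0.36456983; term = 0.36456983²·(1 − 0.05366369)·138/966 = 0.01796838.
C: Wₕ = 0.21575259; term = 0.21575259²·(1 − 0.14014832)·75.31/1493 = 0.0020189633.
A: Wₕ = 0.29210548; term = 0.29210548²·(1 − 0.16057686)·74.5/2316 = 0.0023039766.
B: Wₕ = 0.12757210; term = 0.12757210²·(1 − 0.02254326)·258/142 = 0.028902826.
Sum = 0.051194146.
SE = √(0.051194146) = 0.22626.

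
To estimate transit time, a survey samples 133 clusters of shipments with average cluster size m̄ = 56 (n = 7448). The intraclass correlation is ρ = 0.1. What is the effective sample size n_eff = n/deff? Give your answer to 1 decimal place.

1145.8

deff = 1 + (56 − 1)·0.1 = 1 + 5.5 = 6.5.
n_eff = 7448 / 6.5 = 1145.8.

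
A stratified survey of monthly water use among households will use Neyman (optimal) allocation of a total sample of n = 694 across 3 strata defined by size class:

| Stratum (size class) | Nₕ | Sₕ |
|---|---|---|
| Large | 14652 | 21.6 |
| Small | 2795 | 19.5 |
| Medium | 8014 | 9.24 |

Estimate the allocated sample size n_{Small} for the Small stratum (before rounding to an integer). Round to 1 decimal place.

85.0

Neyman allocation: nₕ = n·NₕSₕ / Σⱼ NⱼSⱼ.
Σ NⱼSⱼ = 14652·21.6 + 2795·19.5 + 8014·9.24 = 445035.06.
n_{Small} = 694·2795·19.5 / 445035.06 = 85.0.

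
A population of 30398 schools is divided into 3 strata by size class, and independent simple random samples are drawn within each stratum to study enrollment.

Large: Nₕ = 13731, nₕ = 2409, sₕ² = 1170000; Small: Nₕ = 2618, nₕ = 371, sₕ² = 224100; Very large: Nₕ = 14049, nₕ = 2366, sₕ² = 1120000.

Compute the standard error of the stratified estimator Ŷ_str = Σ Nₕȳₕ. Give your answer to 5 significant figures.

395920

Var(Ŷ_str) = Σₕ Nₕ²(1 − fₕ)sₕ²/nₕ.
Large: 13731²·(1 − 2409/13731)·1170000/2409 = 7.5504768 × 10^10.
Small: 2618²·(1 − 371/2618)·224100/371 = 3.5533719 × 10^9.
Very large: 14049²·(1 − 2366/14049)·1120000/2366 = 7.7696789 × 10^10.
Sum = 1.5675493 × 10^11.
SE = √(1.5675493 × 10^11) = 395920.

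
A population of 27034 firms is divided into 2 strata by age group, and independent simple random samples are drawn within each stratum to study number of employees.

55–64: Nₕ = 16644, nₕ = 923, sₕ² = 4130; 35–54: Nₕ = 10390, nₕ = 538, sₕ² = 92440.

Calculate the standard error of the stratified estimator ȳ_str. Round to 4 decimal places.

5.0663

Var(ȳ_str) = Σₕ Wₕ²(1 − fₕ)sₕ²/nₕ with Wₕ = Nₕ/N, N = 27034.
55–64: Wₕ = 0.61566916; term = 0.61566916²·(1 − 0.05545542)·4130/923 = 1.6020114.
35–54: Wₕ = 0.38433084; term = 0.38433084²·(1 − 0.05178056)·92440/538 = 24.065617.
Sum = 25.667628.
SE = √(25.667628) = 5.0663.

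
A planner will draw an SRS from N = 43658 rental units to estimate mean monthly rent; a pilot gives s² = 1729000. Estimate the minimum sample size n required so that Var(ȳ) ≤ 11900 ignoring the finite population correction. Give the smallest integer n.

146

Without fpc, n₀ = s²/D = 1729000/11900 = 145.2941.
Rounding up, n = 146.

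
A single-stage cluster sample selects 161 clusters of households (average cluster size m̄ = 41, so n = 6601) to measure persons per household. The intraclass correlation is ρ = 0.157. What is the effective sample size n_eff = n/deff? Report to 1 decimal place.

deff = 1 + (41 − 1)·0.157 = 1 + 6.28 = 7.28.
n_eff = 6601 / 7.28 = 906.7.

906.7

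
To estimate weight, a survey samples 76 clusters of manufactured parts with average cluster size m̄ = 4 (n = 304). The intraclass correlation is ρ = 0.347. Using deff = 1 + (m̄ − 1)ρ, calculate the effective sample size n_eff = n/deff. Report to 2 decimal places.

148.95

deff = 1 + (4 − 1)·0.347 = 1 + 1.041 = 2.041.
n_eff = 304 / 2.041 = 148.95.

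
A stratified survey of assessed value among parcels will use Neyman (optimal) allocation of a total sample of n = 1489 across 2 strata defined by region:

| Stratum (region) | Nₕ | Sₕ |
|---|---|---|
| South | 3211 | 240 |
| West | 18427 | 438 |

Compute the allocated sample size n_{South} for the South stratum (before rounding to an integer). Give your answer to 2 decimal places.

Neyman allocation: nₕ = n·NₕSₕ / Σⱼ NⱼSⱼ.
Σ NⱼSⱼ = 3211·240 + 18427·438 = 8.841666 × 10^6.
n_{South} = 1489·3211·240 / (8.841666 × 10^6) = 129.78.

129.78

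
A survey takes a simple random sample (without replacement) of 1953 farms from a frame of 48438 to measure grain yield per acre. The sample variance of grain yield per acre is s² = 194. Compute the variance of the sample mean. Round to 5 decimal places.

Under SRS without replacement, Var(ȳ) = (1 − f)·s²/n with f = n/N = 1953/48438 = 0.04031958.
Var(ȳ) = (1 − 0.04031958)·194/1953 = 0.95968042·0.099334357 = 0.095329237.

0.09533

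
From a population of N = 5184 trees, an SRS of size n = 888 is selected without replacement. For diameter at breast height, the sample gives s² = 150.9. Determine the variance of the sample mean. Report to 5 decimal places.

Under SRS without replacement, Var(ȳ) = (1 − f)·s²/n with f = n/N = 888/5184 = 0.17129630.
Var(ȳ) = (1 − 0.17129630)·150.9/888 = 0.82870370·0.16993243 = 0.14082364.

0.14082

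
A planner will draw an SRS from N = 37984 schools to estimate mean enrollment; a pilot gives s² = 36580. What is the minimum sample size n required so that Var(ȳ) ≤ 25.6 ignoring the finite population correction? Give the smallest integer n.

1429

Without fpc, n₀ = s²/D = 36580/25.6 = 1428.9062.
Rounding up, n = 1429.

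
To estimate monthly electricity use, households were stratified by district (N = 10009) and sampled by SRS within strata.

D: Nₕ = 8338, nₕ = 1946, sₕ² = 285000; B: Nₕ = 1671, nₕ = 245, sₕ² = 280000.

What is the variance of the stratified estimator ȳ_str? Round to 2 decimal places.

105.10

Var(ȳ_str) = Σₕ Wₕ²(1 − fₕ)sₕ²/nₕ with Wₕ = Nₕ/N, N = 10009.
D: Wₕ = 0.83305025; term = 0.83305025²·(1 − 0.23338930)·285000/1946 = 77.914682.
B: Wₕ = 0.16694975; term = 0.16694975²·(1 − 0.14661879)·280000/245 = 27.183573.
Sum = 105.09826.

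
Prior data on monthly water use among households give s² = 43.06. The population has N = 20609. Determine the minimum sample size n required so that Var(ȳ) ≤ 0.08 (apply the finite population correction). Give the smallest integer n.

525

Without fpc, n₀ = s²/D = 43.06/0.08 = 538.2500.
With fpc, (1 − n/N)·s²/n ≤ D requires n ≥ n₀/(1 + n₀/N) = 538.2500/(1 + 538.2500/20609) = 524.5502.
Rounding up, n = 525.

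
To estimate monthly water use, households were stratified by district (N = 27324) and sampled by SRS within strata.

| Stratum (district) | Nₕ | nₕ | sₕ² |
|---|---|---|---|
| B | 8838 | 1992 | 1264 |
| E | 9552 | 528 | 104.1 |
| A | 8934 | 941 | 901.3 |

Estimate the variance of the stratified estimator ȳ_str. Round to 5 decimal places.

0.16580

Var(ȳ_str) = Σₕ Wₕ²(1 − fₕ)sₕ²/nₕ with Wₕ = Nₕ/N, N = 27324.
B: Wₕ = 0.32345191; term = 0.32345191²·(1 − 0.22539036)·1264/1992 = 0.051423316.
E: Wₕ = 0.34958278; term = 0.34958278²·(1 − 0.05527638)·104.1/528 = 0.022762589.
A: Wₕ = 0.32696531; term = 0.32696531²·(1 − 0.10532796)·901.3/941 = 0.091610859.
Sum = 0.16579676.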